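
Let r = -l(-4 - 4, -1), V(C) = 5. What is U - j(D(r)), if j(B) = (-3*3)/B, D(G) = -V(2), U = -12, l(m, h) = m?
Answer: -69/5 ≈ -13.800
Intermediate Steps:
r = 8 (r = -(-4 - 4) = -1*(-8) = 8)
D(G) = -5 (D(G) = -1*5 = -5)
j(B) = -9/B
U - j(D(r)) = -12 - (-9)/(-5) = -12 - (-9)*(-1)/5 = -12 - 1*9/5 = -12 - 9/5 = -69/5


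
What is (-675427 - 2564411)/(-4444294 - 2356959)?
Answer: 3239838/6801253 ≈ 0.47636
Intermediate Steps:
(-675427 - 2564411)/(-4444294 - 2356959) = -3239838/(-6801253) = -3239838*(-1/6801253) = 3239838/6801253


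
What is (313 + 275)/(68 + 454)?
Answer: 98/87 ≈ 1.1264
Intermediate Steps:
(313 + 275)/(68 + 454) = 588/522 = 588*(1/522) = 98/87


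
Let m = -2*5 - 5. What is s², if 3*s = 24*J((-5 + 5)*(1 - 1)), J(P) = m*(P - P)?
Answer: 0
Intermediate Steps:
m = -15 (m = -10 - 5 = -15)
J(P) = 0 (J(P) = -15*(P - P) = -15*0 = 0)
s = 0 (s = (24*0)/3 = (⅓)*0 = 0)
s² = 0² = 0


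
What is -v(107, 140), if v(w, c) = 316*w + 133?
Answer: -33945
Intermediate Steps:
v(w, c) = 133 + 316*w
-v(107, 140) = -(133 + 316*107) = -(133 + 33812) = -1*33945 = -33945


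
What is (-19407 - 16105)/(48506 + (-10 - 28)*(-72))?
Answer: -17756/25621 ≈ -0.69303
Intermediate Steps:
(-19407 - 16105)/(48506 + (-10 - 28)*(-72)) = -35512/(48506 - 38*(-72)) = -35512/(48506 + 2736) = -35512/51242 = -35512*1/51242 = -17756/25621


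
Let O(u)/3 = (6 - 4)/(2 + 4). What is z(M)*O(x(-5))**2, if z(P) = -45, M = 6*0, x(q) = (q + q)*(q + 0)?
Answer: -45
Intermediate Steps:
x(q) = 2*q**2 (x(q) = (2*q)*q = 2*q**2)
M = 0
O(u) = 1 (O(u) = 3*((6 - 4)/(2 + 4)) = 3*(2/6) = 3*(2*(1/6)) = 3*(1/3) = 1)
z(M)*O(x(-5))**2 = -45*1**2 = -45*1 = -45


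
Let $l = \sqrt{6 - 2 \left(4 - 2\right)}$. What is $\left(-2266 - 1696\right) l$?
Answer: $- 3962 \sqrt{2} \approx -5603.1$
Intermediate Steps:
$l = \sqrt{2}$ ($l = \sqrt{6 - 4} = \sqrt{2} \approx 1.4142$)
$\left(-2266 - 1696\right) l = \left(-2266 - 1696\right) \sqrt{2} = - 3962 \sqrt{2}$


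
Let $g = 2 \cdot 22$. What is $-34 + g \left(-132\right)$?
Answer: $-5842$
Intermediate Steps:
$g = 44$
$-34 + g \left(-132\right) = -34 + 44 \left(-132\right) = -34 - 5808 = -5842$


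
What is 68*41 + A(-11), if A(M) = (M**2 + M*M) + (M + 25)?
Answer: 3044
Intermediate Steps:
A(M) = 25 + M + 2*M**2 (A(M) = (M**2 + M**2) + (25 + M) = 2*M**2 + (25 + M) = 25 + M + 2*M**2)
68*41 + A(-11) = 68*41 + (25 - 11 + 2*(-11)**2) = 2788 + (25 - 11 + 2*121) = 2788 + (25 - 11 + 242) = 2788 + 256 = 3044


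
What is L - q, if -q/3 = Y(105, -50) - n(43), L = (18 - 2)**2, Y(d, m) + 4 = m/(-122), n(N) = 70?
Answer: 2149/61 ≈ 35.229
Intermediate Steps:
Y(d, m) = -4 - m/122 (Y(d, m) = -4 + m/(-122) = -4 + m*(-1/122) = -4 - m/122)
L = 256 (L = 16**2 = 256)
q = 13467/61 (q = -3*((-4 - 1/122*(-50)) - 1*70) = -3*((-4 + 25/61) - 70) = -3*(-219/61 - 70) = -3*(-4489/61) = 13467/61 ≈ 220.77)
L - q = 256 - 1*13467/61 = 256 - 13467/61 = 2149/61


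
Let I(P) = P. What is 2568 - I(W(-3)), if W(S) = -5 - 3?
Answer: 2576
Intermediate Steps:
W(S) = -8
2568 - I(W(-3)) = 2568 - 1*(-8) = 2568 + 8 = 2576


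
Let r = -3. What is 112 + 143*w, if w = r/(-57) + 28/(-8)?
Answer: -14477/38 ≈ -380.97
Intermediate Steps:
w = -131/38 (w = -3/(-57) + 28/(-8) = -3*(-1/57) + 28*(-1/8) = 1/19 - 7/2 = -131/38 ≈ -3.4474)
112 + 143*w = 112 + 143*(-131/38) = 112 - 18733/38 = -14477/38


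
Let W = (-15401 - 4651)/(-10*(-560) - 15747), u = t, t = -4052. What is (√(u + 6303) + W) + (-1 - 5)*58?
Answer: -3511104/10147 + √2251 ≈ -298.58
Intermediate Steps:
u = -4052
W = 20052/10147 (W = -20052/(5600 - 15747) = -20052/(-10147) = -20052*(-1/10147) = 20052/10147 ≈ 1.9762)
(√(u + 6303) + W) + (-1 - 5)*58 = (√(-4052 + 6303) + 20052/10147) + (-1 - 5)*58 = (√2251 + 20052/10147) - 6*58 = (20052/10147 + √2251) - 348 = -3511104/10147 + √2251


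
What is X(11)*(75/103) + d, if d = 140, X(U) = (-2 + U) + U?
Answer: 15920/103 ≈ 154.56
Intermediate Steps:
X(U) = -2 + 2*U
X(11)*(75/103) + d = (-2 + 2*11)*(75/103) + 140 = (-2 + 22)*(75*(1/103)) + 140 = 20*(75/103) + 140 = 1500/103 + 140 = 15920/103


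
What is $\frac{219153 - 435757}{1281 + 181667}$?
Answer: $- \frac{54151}{45737} \approx -1.184$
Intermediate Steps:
$\frac{219153 - 435757}{1281 + 181667} = - \frac{216604}{182948} = \left(-216604\right) \frac{1}{182948} = - \frac{54151}{45737}$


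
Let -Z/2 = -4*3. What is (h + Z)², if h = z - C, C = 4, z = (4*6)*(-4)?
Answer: 5776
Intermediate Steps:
z = -96 (z = 24*(-4) = -96)
Z = 24 (Z = -(-8)*3 = -2*(-12) = 24)
h = -100 (h = -96 - 1*4 = -96 - 4 = -100)
(h + Z)² = (-100 + 24)² = (-76)² = 5776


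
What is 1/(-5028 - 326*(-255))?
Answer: 1/78102 ≈ 1.2804e-5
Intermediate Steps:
1/(-5028 - 326*(-255)) = 1/(-5028 + 83130) = 1/78102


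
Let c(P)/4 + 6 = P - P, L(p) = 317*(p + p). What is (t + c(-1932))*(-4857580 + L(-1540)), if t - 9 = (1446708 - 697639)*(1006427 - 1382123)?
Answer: 1641800387211903660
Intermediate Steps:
L(p) = 634*p (L(p) = 317*(2*p) = 634*p)
t = -281422227015 (t = 9 + (1446708 - 697639)*(1006427 - 1382123) = 9 + 749069*(-375696) = 9 - 281422227024 = -281422227015)
c(P) = -24 (c(P) = -24 + 4*(P - P) = -24 + 4*0 = -24 + 0 = -24)
(t + c(-1932))*(-4857580 + L(-1540)) = (-281422227015 - 24)*(-4857580 + 634*(-1540)) = -281422227039*(-4857580 - 976360) = -281422227039*(-5833940) = 1641800387211903660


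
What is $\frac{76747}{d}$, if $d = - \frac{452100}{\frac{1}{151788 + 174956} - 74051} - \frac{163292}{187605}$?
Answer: $\frac{38708100205411700745}{2640247072235516} \approx 14661.0$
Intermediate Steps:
$d = \frac{2640247072235516}{504359782211835}$ ($d = - \frac{452100}{\frac{1}{326744} - 74051} - \frac{163292}{187605} = - \frac{452100}{- \frac{24195719943}{326744}} - \frac{163292}{187605} = \left(-452100\right) \left(- \frac{326744}{24195719943}\right) - \frac{163292}{187605} = \frac{49240320800}{8065239981} - \frac{163292}{187605} = \frac{2640247072235516}{504359782211835} \approx 5.2348$)
$\frac{76747}{d} = \frac{76747}{\frac{2640247072235516}{504359782211835}} = 76747 \cdot \frac{504359782211835}{2640247072235516} = \frac{38708100205411700745}{2640247072235516}$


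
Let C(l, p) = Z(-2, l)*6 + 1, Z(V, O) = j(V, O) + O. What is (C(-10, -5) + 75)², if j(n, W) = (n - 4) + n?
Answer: 1024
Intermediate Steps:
j(n, W) = -4 + 2*n (j(n, W) = (-4 + n) + n = -4 + 2*n)
Z(V, O) = -4 + O + 2*V (Z(V, O) = (-4 + 2*V) + O = -4 + O + 2*V)
C(l, p) = -47 + 6*l (C(l, p) = (-4 + l + 2*(-2))*6 + 1 = (-4 + l - 4)*6 + 1 = (-8 + l)*6 + 1 = (-48 + 6*l) + 1 = -47 + 6*l)
(C(-10, -5) + 75)² = ((-47 + 6*(-10)) + 75)² = ((-47 - 60) + 75)² = (-107 + 75)² = (-32)² = 1024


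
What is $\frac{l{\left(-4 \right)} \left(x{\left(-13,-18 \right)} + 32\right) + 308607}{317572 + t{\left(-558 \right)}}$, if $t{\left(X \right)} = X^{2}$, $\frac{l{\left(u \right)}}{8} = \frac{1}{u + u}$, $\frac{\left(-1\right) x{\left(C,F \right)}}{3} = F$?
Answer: $\frac{308521}{628936} \approx 0.49054$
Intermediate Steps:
$x{\left(C,F \right)} = - 3 F$
$l{\left(u \right)} = \frac{4}{u}$ ($l{\left(u \right)} = \frac{8}{u + u} = \frac{8}{2 u} = 8 \frac{1}{2 u} = \frac{4}{u}$)
$\frac{l{\left(-4 \right)} \left(x{\left(-13,-18 \right)} + 32\right) + 308607}{317572 + t{\left(-558 \right)}} = \frac{\frac{4}{-4} \left(\left(-3\right) \left(-18\right) + 32\right) + 308607}{317572 + \left(-558\right)^{2}} = \frac{4 \left(- \frac{1}{4}\right) \left(54 + 32\right) + 308607}{317572 + 311364} = \frac{\left(-1\right) 86 + 308607}{628936} = \left(-86 + 308607\right) \frac{1}{628936} = 308521 \cdot \frac{1}{628936} = \frac{308521}{628936}$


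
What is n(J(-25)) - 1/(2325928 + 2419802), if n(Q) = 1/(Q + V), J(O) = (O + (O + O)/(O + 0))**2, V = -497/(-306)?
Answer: 132002819/70051720530 ≈ 0.0018844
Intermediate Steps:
V = 497/306 (V = -497*(-1/306) = 497/306 ≈ 1.6242)
J(O) = (2 + O)**2 (J(O) = (O + (2*O)/O)**2 = (O + 2)**2 = (2 + O)**2)
n(Q) = 1/(497/306 + Q) (n(Q) = 1/(Q + 497/306) = 1/(497/306 + Q))
n(J(-25)) - 1/(2325928 + 2419802) = 306/(497 + 306*(2 - 25)**2) - 1/(2325928 + 2419802) = 306/(497 + 306*(-23)**2) - 1/4745730 = 306/(497 + 306*529) - 1*1/4745730 = 306/(497 + 161874) - 1/4745730 = 306/162371 - 1/4745730 = 132002819/70051720530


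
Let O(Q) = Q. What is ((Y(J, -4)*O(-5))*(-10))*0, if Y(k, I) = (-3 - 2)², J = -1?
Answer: 0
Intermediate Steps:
Y(k, I) = 25 (Y(k, I) = (-5)² = 25)
((Y(J, -4)*O(-5))*(-10))*0 = ((25*(-5))*(-10))*0 = -125*(-10)*0 = 1250*0 = 0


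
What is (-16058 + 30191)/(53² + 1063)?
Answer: 14133/3872 ≈ 3.6501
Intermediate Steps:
(-16058 + 30191)/(53² + 1063) = 14133/(2809 + 1063) = 14133/3872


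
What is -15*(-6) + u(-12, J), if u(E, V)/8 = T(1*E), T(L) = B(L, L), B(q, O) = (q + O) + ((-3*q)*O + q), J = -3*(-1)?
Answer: -3654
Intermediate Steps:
J = 3
B(q, O) = O + 2*q - 3*O*q (B(q, O) = (O + q) + (-3*O*q + q) = (O + q) + (q - 3*O*q) = O + 2*q - 3*O*q)
T(L) = -3*L² + 3*L (T(L) = L + 2*L - 3*L*L = L + 2*L - 3*L² = -3*L² + 3*L)
u(E, V) = 24*E*(1 - E) (u(E, V) = 8*(3*(1*E)*(1 - E)) = 8*(3*E*(1 - E)) = 24*E*(1 - E))
-15*(-6) + u(-12, J) = -15*(-6) + 24*(-12)*(1 - 1*(-12)) = 90 + 24*(-12)*(1 + 12) = 90 + 24*(-12)*13 = 90 - 3744 = -3654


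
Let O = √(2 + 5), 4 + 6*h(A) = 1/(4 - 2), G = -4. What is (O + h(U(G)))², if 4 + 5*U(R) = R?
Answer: 1057/144 - 7*√7/6 ≈ 4.2536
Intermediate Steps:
U(R) = -⅘ + R/5
h(A) = -7/12 (h(A) = -⅔ + 1/(6*(4 - 2)) = -⅔ + (⅙)/2 = -⅔ + (⅙)*(½) = -⅔ + 1/12 = -7/12)
O = √7 ≈ 2.6458
(O + h(U(G)))² = (√7 - 7/12)² = (-7/12 + √7)²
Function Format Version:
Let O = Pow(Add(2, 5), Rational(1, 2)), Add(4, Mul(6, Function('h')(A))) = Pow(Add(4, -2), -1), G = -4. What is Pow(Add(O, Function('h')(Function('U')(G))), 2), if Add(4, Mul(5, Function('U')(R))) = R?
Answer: Add(Rational(1057, 144), Mul(Rational(-7, 6), Pow(7, Rational(1, 2)))) ≈ 4.2536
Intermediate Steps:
Function('U')(R) = Add(Rational(-4, 5), Mul(Rational(1, 5), R))
Function('h')(A) = Rational(-7, 12) (Function('h')(A) = Add(Rational(-2, 3), Mul(Rational(1, 6), Pow(Add(4, -2), -1))) = Add(Rational(-2, 3), Mul(Rational(1, 6), Pow(2, -1))) = Add(Rational(-2, 3), Mul(Rational(1, 6), Rational(1, 2))) = Add(Rational(-2, 3), Rational(1, 12)) = Rational(-7, 12))
O = Pow(7, Rational(1, 2)) ≈ 2.6458
Pow(Add(O, Function('h')(Function('U')(G))), 2) = Pow(Add(Pow(7, Rational(1, 2)), Rational(-7, 12)), 2) = Pow(Add(Rational(-7, 12), Pow(7, Rational(1, 2))), 2)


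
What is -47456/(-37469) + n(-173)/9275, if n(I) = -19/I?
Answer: 76147423111/60121820675 ≈ 1.2666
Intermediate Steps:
-47456/(-37469) + n(-173)/9275 = -47456/(-37469) - 19/(-173)/9275 = -47456*(-1/37469) - 19*(-1/173)*(1/9275) = 47456/37469 + (19/173)*(1/9275) = 47456/37469 + 19/1604575 = 76147423111/60121820675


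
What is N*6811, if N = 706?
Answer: 4808566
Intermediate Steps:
N*6811 = 706*6811 = 4808566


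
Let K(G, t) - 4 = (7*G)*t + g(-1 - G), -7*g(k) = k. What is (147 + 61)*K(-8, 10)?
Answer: -115856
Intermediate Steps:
g(k) = -k/7
K(G, t) = 29/7 + G/7 + 7*G*t (K(G, t) = 4 + ((7*G)*t - (-1 - G)/7) = 4 + (7*G*t + (1/7 + G/7)) = 4 + (1/7 + G/7 + 7*G*t) = 29/7 + G/7 + 7*G*t)
(147 + 61)*K(-8, 10) = (147 + 61)*(29/7 + (1/7)*(-8) + 7*(-8)*10) = 208*(29/7 - 8/7 - 560) = 208*(-557) = -115856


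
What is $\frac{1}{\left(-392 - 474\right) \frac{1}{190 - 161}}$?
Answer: $- \frac{29}{866} \approx -0.033487$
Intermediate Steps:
$\frac{1}{\left(-392 - 474\right) \frac{1}{190 - 161}} = \frac{1}{\left(-866\right) \frac{1}{29}} = \frac{1}{- \frac{866}{29}} = - \frac{29}{866}$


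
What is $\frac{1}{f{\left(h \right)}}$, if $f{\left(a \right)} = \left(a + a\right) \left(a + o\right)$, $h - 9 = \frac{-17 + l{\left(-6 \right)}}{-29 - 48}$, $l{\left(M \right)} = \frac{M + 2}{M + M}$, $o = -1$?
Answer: $\frac{53361}{8081684} \approx 0.0066027$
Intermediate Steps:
$l{\left(M \right)} = \frac{2 + M}{2 M}$
$h = \frac{2129}{231}$ ($h = 9 + \frac{-17 + \frac{2 - 6}{2 \left(-6\right)}}{-29 - 48} = 9 + \frac{-17 + \frac{1}{2} \left(- \frac{1}{6}\right) \left(-4\right)}{-77} = 9 + \left(-17 + \frac{1}{3}\right) \left(- \frac{1}{77}\right) = 9 - - \frac{50}{231} = 9 + \frac{50}{231} = \frac{2129}{231} \approx 9.2164$)
$f{\left(a \right)} = 2 a \left(-1 + a\right)$ ($f{\left(a \right)} = \left(a + a\right) \left(a - 1\right) = 2 a \left(-1 + a\right)$)
$\frac{1}{f{\left(h \right)}} = \frac{1}{2 \cdot \frac{2129}{231} \left(-1 + \frac{2129}{231}\right)} = \frac{1}{2 \cdot \frac{2129}{231} \cdot \frac{1898}{231}} = \frac{1}{\frac{8081684}{53361}} = \frac{53361}{8081684}$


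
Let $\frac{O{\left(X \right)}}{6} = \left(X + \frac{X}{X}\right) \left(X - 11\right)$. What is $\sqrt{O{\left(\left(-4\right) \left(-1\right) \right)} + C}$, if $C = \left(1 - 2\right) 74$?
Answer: $2 i \sqrt{71} \approx 16.852 i$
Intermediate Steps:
$O{\left(X \right)} = 6 \left(1 + X\right) \left(-11 + X\right)$ ($O{\left(X \right)} = 6 \left(X + \frac{X}{X}\right) \left(X - 11\right) = 6 \left(X + 1\right) \left(-11 + X\right) = 6 \left(1 + X\right) \left(-11 + X\right)$)
$C = -74$ ($C = \left(-1\right) 74 = -74$)
$\sqrt{O{\left(\left(-4\right) \left(-1\right) \right)} + C} = \sqrt{\left(-66 - 60 \left(\left(-4\right) \left(-1\right)\right) + 6 \left(\left(-4\right) \left(-1\right)\right)^{2}\right) - 74} = \sqrt{\left(-66 - 240 + 6 \cdot 4^{2}\right) - 74} = \sqrt{\left(-66 - 240 + 6 \cdot 16\right) - 74} = \sqrt{\left(-66 - 240 + 96\right) - 74} = \sqrt{-210 - 74} = \sqrt{-284} = 2 i \sqrt{71}$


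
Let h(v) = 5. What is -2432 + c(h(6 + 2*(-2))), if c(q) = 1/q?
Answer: -12159/5 ≈ -2431.8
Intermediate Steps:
-2432 + c(h(6 + 2*(-2))) = -2432 + 1/5 = -2432 + ⅕ = -12159/5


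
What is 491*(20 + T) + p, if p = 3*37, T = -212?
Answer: -94161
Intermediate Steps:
p = 111
491*(20 + T) + p = 491*(20 - 212) + 111 = 491*(-192) + 111 = -94272 + 111 = -94161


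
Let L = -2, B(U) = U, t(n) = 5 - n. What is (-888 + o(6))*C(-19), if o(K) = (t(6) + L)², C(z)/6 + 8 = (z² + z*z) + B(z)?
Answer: -3665430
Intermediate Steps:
C(z) = -48 + 6*z + 12*z² (C(z) = -48 + 6*((z² + z*z) + z) = -48 + 6*((z² + z²) + z) = -48 + 6*(2*z² + z) = -48 + 6*(z + 2*z²) = -48 + (6*z + 12*z²) = -48 + 6*z + 12*z²)
o(K) = 9 (o(K) = ((5 - 1*6) - 2)² = ((5 - 6) - 2)² = (-1 - 2)² = (-3)² = 9)
(-888 + o(6))*C(-19) = (-888 + 9)*(-48 + 6*(-19) + 12*(-19)²) = -879*(-48 - 114 + 12*361) = -879*(-48 - 114 + 4332) = -879*4170 = -3665430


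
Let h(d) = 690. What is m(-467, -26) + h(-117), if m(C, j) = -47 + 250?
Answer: 893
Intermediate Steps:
m(C, j) = 203
m(-467, -26) + h(-117) = 203 + 690 = 893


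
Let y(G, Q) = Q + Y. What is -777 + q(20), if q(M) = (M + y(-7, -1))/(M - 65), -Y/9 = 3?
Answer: -34957/45 ≈ -776.82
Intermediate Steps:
Y = -27 (Y = -9*3 = -27)
y(G, Q) = -27 + Q (y(G, Q) = Q - 27 = -27 + Q)
q(M) = (-28 + M)/(-65 + M) (q(M) = (M + (-27 - 1))/(M - 65) = (M - 28)/(-65 + M) = (-28 + M)/(-65 + M))
-777 + q(20) = -777 + (-28 + 20)/(-65 + 20) = -777 - 8/(-45) = -777 - 1/45*(-8) = -777 + 8/45 = -34957/45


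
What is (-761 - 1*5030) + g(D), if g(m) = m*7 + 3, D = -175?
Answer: -7013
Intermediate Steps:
g(m) = 3 + 7*m (g(m) = 7*m + 3 = 3 + 7*m)
(-761 - 1*5030) + g(D) = (-761 - 1*5030) + (3 + 7*(-175)) = (-761 - 5030) + (3 - 1225) = -5791 - 1222 = -7013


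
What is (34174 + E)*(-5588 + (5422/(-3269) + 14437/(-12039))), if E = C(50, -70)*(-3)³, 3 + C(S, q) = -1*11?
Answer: -1086072787556984/5622213 ≈ -1.9318e+8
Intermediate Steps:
C(S, q) = -14 (C(S, q) = -3 - 1*11 = -3 - 11 = -14)
E = 378 (E = -14*(-3)³ = -14*(-27) = 378)
(34174 + E)*(-5588 + (5422/(-3269) + 14437/(-12039))) = (34174 + 378)*(-5588 + (5422/(-3269) + 14437/(-12039))) = 34552*(-5588 + (5422*(-1/3269) + 14437*(-1/12039))) = 34552*(-5588 + (-5422/3269 - 14437/12039)) = 34552*(-5588 - 112470011/39355491) = 34552*(-220030953719/39355491) = -1086072787556984/5622213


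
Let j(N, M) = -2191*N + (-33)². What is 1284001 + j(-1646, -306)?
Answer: 4891476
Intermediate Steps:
j(N, M) = 1089 - 2191*N (j(N, M) = -2191*N + 1089 = 1089 - 2191*N)
1284001 + j(-1646, -306) = 1284001 + (1089 - 2191*(-1646)) = 1284001 + (1089 + 3606386) = 1284001 + 3607475 = 4891476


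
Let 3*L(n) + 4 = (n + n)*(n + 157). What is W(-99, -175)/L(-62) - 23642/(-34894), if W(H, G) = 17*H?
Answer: 75796189/68531816 ≈ 1.1060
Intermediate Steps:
L(n) = -4/3 + 2*n*(157 + n)/3 (L(n) = -4/3 + ((n + n)*(n + 157))/3 = -4/3 + ((2*n)*(157 + n))/3 = -4/3 + (2*n*(157 + n))/3 = -4/3 + 2*n*(157 + n)/3)
W(-99, -175)/L(-62) - 23642/(-34894) = (17*(-99))/(-4/3 + (⅔)*(-62)² + (314/3)*(-62)) - 23642/(-34894) = -1683/(-4/3 + (⅔)*3844 - 19468/3) - 23642*(-1/34894) = -1683/(-4/3 + 7688/3 - 19468/3) + 11821/17447 = -1683/(-3928) + 11821/17447 = -1683*(-1/3928) + 11821/17447 = 1683/3928 + 11821/17447 = 75796189/68531816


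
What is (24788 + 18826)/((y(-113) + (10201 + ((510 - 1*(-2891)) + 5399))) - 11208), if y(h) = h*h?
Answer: 7269/3427 ≈ 2.1211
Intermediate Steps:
y(h) = h²
(24788 + 18826)/((y(-113) + (10201 + ((510 - 1*(-2891)) + 5399))) - 11208) = (24788 + 18826)/(((-113)² + (10201 + ((510 - 1*(-2891)) + 5399))) - 11208) = 43614/((12769 + (10201 + ((510 + 2891) + 5399))) - 11208) = 43614/((12769 + (10201 + (3401 + 5399))) - 11208) = 43614/((12769 + (10201 + 8800)) - 11208) = 43614/((12769 + 19001) - 11208) = 43614/(31770 - 11208) = 43614/20562 = 43614*(1/20562) = 7269/3427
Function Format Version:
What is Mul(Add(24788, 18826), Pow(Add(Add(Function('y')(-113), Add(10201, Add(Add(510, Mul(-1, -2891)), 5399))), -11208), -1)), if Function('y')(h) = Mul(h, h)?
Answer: Rational(7269, 3427) ≈ 2.1211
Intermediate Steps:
Function('y')(h) = Pow(h, 2)
Mul(Add(24788, 18826), Pow(Add(Add(Function('y')(-113), Add(10201, Add(Add(510, Mul(-1, -2891)), 5399))), -11208), -1)) = Mul(Add(24788, 18826), Pow(Add(Add(Pow(-113, 2), Add(10201, Add(Add(510, Mul(-1, -2891)), 5399))), -11208), -1)) = Mul(43614, Pow(Add(Add(12769, Add(10201, Add(Add(510, 2891), 5399))), -11208), -1)) = Mul(43614, Pow(Add(Add(12769, Add(10201, Add(3401, 5399))), -11208), -1)) = Mul(43614, Pow(Add(Add(12769, Add(10201, 8800)), -11208), -1)) = Mul(43614, Pow(Add(Add(12769, 19001), -11208), -1)) = Mul(43614, Pow(Add(31770, -11208), -1)) = Mul(43614, Pow(20562, -1)) = Mul(43614, Rational(1, 20562)) = Rational(7269, 3427)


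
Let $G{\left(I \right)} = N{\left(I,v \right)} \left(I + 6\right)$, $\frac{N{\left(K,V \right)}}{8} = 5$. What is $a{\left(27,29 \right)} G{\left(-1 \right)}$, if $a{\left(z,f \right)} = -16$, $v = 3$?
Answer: $-3200$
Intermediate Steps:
$N{\left(K,V \right)} = 40$ ($N{\left(K,V \right)} = 8 \cdot 5 = 40$)
$G{\left(I \right)} = 240 + 40 I$ ($G{\left(I \right)} = 40 \left(I + 6\right) = 40 \left(6 + I\right) = 240 + 40 I$)
$a{\left(27,29 \right)} G{\left(-1 \right)} = - 16 \left(240 + 40 \left(-1\right)\right) = - 16 \left(240 - 40\right) = \left(-16\right) 200 = -3200$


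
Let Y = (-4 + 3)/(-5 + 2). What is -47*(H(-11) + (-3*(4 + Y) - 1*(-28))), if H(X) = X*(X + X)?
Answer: -12079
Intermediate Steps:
Y = ⅓ (Y = -1/(-3) = -1*(-⅓) = ⅓ ≈ 0.33333)
H(X) = 2*X² (H(X) = X*(2*X) = 2*X²)
-47*(H(-11) + (-3*(4 + Y) - 1*(-28))) = -47*(2*(-11)² + (-3*(4 + ⅓) - 1*(-28))) = -47*(2*121 + (-3*13/3 + 28)) = -47*(242 + (-13 + 28)) = -47*(242 + 15) = -47*257 = -12079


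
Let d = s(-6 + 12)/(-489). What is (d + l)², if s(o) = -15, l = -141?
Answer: 527988484/26569 ≈ 19872.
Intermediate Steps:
d = 5/163 (d = -15/(-489) = -15*(-1/489) = 5/163 ≈ 0.030675)
(d + l)² = (5/163 - 141)² = (-22978/163)² = 527988484/26569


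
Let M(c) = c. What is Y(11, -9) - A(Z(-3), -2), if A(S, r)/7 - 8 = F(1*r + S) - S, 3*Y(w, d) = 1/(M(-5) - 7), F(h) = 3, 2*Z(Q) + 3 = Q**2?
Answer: -2017/36 ≈ -56.028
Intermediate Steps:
Z(Q) = -3/2 + Q**2/2
Y(w, d) = -1/36 (Y(w, d) = 1/(3*(-5 - 7)) = (1/3)/(-12) = (1/3)*(-1/12) = -1/36)
A(S, r) = 77 - 7*S (A(S, r) = 56 + 7*(3 - S) = 56 + (21 - 7*S) = 77 - 7*S)
Y(11, -9) - A(Z(-3), -2) = -1/36 - (77 - 7*(-3/2 + (1/2)*(-3)**2)) = -1/36 - (77 - 7*(-3/2 + (1/2)*9)) = -1/36 - (77 - 7*(-3/2 + 9/2)) = -1/36 - (77 - 7*3) = -1/36 - (77 - 21) = -1/36 - 1*56 = -1/36 - 56 = -2017/36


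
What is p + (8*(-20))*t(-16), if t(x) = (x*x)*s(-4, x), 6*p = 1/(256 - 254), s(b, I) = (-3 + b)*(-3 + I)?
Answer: -65372159/12 ≈ -5.4477e+6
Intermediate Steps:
s(b, I) = (-3 + I)*(-3 + b)
p = 1/12 (p = 1/(6*(256 - 254)) = (⅙)/2 = (⅙)*(½) = 1/12 ≈ 0.083333)
t(x) = x²*(21 - 7*x) (t(x) = (x*x)*(9 - 3*x - 3*(-4) + x*(-4)) = x²*(9 - 3*x + 12 - 4*x) = x²*(21 - 7*x))
p + (8*(-20))*t(-16) = 1/12 + (8*(-20))*(7*(-16)²*(3 - 1*(-16))) = 1/12 - 1120*256*(3 + 16) = 1/12 - 1120*256*19 = 1/12 - 160*34048 = 1/12 - 5447680 = -65372159/12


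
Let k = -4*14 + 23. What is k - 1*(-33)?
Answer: 0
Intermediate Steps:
k = -33 (k = -56 + 23 = -33)
k - 1*(-33) = -33 - 1*(-33) = -33 + 33 = 0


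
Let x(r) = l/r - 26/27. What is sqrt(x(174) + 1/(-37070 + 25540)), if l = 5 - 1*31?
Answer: I*sqrt(10074648014430)/3009330 ≈ 1.0547*I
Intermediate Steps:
l = -26 (l = 5 - 31 = -26)
x(r) = -26/27 - 26/r (x(r) = -26/r - 26/27 = -26/27 - 26/r)
sqrt(x(174) + 1/(-37070 + 25540)) = sqrt((-26/27 - 26/174) + 1/(-37070 + 25540)) = sqrt((-26/27 - 26*1/174) + 1/(-11530)) = sqrt((-26/27 - 13/87) - 1/11530) = sqrt(-871/783 - 1/11530) = sqrt(-10043413/9027990) = I*sqrt(10074648014430)/3009330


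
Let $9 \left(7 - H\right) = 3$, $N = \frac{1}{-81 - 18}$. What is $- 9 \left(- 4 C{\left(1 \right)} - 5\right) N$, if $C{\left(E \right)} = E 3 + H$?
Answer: $- \frac{131}{33} \approx -3.9697$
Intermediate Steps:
$N = - \frac{1}{99}$ ($N = \frac{1}{-99} = - \frac{1}{99} \approx -0.010101$)
$H = \frac{20}{3}$ ($H = 7 - \frac{1}{3} = \frac{20}{3} \approx 6.6667$)
$C{\left(E \right)} = \frac{20}{3} + 3 E$ ($C{\left(E \right)} = E 3 + \frac{20}{3} = 3 E + \frac{20}{3} = \frac{20}{3} + 3 E$)
$- 9 \left(- 4 C{\left(1 \right)} - 5\right) N = - 9 \left(- 4 \left(\frac{20}{3} + 3 \cdot 1\right) - 5\right) \left(- \frac{1}{99}\right) = - 9 \left(- 4 \left(\frac{20}{3} + 3\right) - 5\right) \left(- \frac{1}{99}\right) = - 9 \left(\left(-4\right) \frac{29}{3} - 5\right) \left(- \frac{1}{99}\right) = - 9 \left(- \frac{116}{3} - 5\right) \left(- \frac{1}{99}\right) = \left(-9\right) \left(- \frac{131}{3}\right) \left(- \frac{1}{99}\right) = 393 \left(- \frac{1}{99}\right) = - \frac{131}{33}$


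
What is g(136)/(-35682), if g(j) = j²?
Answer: -9248/17841 ≈ -0.51836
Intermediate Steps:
g(136)/(-35682) = 136²/(-35682) = 18496*(-1/35682) = -9248/17841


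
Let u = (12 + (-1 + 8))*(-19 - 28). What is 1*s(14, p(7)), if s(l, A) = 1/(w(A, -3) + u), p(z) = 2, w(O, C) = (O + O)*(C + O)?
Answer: -1/897 ≈ -0.0011148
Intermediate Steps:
w(O, C) = 2*O*(C + O) (w(O, C) = (2*O)*(C + O) = 2*O*(C + O))
u = -893 (u = (12 + 7)*(-47) = 19*(-47) = -893)
s(l, A) = 1/(-893 + 2*A*(-3 + A)) (s(l, A) = 1/(2*A*(-3 + A) - 893) = 1/(-893 + 2*A*(-3 + A)))
1*s(14, p(7)) = 1/(-893 + 2*2*(-3 + 2)) = 1/(-893 + 2*2*(-1)) = 1/(-893 - 4) = 1/(-897) = 1*(-1/897) = -1/897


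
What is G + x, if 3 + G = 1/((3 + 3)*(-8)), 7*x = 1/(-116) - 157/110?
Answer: -1728857/535920 ≈ -3.2260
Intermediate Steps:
x = -9161/44660 (x = (1/(-116) - 157/110)/7 = (1*(-1/116) - 157*1/110)/7 = (-1/116 - 157/110)/7 = (⅐)*(-9161/6380) = -9161/44660 ≈ -0.20513)
G = -145/48 (G = -3 + 1/((3 + 3)*(-8)) = -3 + 1/(6*(-8)) = -3 + 1/(-48) = -3 - 1/48 = -145/48 ≈ -3.0208)
G + x = -145/48 - 9161/44660 = -1728857/535920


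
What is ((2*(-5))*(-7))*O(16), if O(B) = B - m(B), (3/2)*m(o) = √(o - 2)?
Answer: 1120 - 140*√14/3 ≈ 945.39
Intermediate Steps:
m(o) = 2*√(-2 + o)/3 (m(o) = 2*√(o - 2)/3 = 2*√(-2 + o)/3)
O(B) = B - 2*√(-2 + B)/3
((2*(-5))*(-7))*O(16) = ((2*(-5))*(-7))*(16 - 2*√(-2 + 16)/3) = (-10*(-7))*(16 - 2*√14/3) = 70*(16 - 2*√14/3) = 1120 - 140*√14/3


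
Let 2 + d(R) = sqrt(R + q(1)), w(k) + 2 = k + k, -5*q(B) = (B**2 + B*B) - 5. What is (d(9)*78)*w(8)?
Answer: -2184 + 4368*sqrt(15)/5 ≈ 1199.4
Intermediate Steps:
q(B) = 1 - 2*B**2/5 (q(B) = -((B**2 + B*B) - 5)/5 = -((B**2 + B**2) - 5)/5 = -(2*B**2 - 5)/5 = -(-5 + 2*B**2)/5 = 1 - 2*B**2/5)
w(k) = -2 + 2*k (w(k) = -2 + (k + k) = -2 + 2*k)
d(R) = -2 + sqrt(3/5 + R) (d(R) = -2 + sqrt(R + (1 - 2/5*1**2)) = -2 + sqrt(R + (1 - 2/5*1)) = -2 + sqrt(R + (1 - 2/5)) = -2 + sqrt(R + 3/5) = -2 + sqrt(3/5 + R))
(d(9)*78)*w(8) = ((-2 + sqrt(15 + 25*9)/5)*78)*(-2 + 2*8) = ((-2 + sqrt(15 + 225)/5)*78)*(-2 + 16) = ((-2 + sqrt(240)/5)*78)*14 = ((-2 + (4*sqrt(15))/5)*78)*14 = ((-2 + 4*sqrt(15)/5)*78)*14 = (-156 + 312*sqrt(15)/5)*14 = -2184 + 4368*sqrt(15)/5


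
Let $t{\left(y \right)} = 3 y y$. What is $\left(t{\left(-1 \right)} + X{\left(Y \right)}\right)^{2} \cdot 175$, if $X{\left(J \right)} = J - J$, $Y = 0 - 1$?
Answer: $1575$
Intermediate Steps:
$Y = -1$
$t{\left(y \right)} = 3 y^{2}$
$X{\left(J \right)} = 0$
$\left(t{\left(-1 \right)} + X{\left(Y \right)}\right)^{2} \cdot 175 = \left(3 \left(-1\right)^{2} + 0\right)^{2} \cdot 175 = \left(3 \cdot 1 + 0\right)^{2} \cdot 175 = \left(3 + 0\right)^{2} \cdot 175 = 3^{2} \cdot 175 = 9 \cdot 175 = 1575$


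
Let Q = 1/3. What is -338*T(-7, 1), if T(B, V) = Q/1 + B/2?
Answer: 3211/3 ≈ 1070.3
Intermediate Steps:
Q = 1/3 ≈ 0.33333
T(B, V) = 1/3 + B/2 (T(B, V) = (1/3)/1 + B/2 = (1/3)*1 + B*(1/2) = 1/3 + B/2)
-338*T(-7, 1) = -338*(1/3 + (1/2)*(-7)) = -338*(1/3 - 7/2) = -338*(-19/6) = 3211/3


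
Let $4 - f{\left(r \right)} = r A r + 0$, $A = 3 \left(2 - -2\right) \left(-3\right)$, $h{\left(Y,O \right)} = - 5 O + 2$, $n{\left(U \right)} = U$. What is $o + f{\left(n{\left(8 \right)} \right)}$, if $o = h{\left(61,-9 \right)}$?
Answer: $2355$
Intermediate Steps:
$h{\left(Y,O \right)} = 2 - 5 O$
$o = 47$ ($o = 2 - -45 = 2 + 45 = 47$)
$A = -36$ ($A = 3 \left(2 + 2\right) \left(-3\right) = 3 \cdot 4 \left(-3\right) = 12 \left(-3\right) = -36$)
$f{\left(r \right)} = 4 + 36 r^{2}$ ($f{\left(r \right)} = 4 - \left(r \left(- 36 r\right) + 0\right) = 4 - \left(- 36 r^{2} + 0\right) = 4 - - 36 r^{2} = 4 + 36 r^{2}$)
$o + f{\left(n{\left(8 \right)} \right)} = 47 + \left(4 + 36 \cdot 8^{2}\right) = 47 + \left(4 + 36 \cdot 64\right) = 47 + \left(4 + 2304\right) = 47 + 2308 = 2355$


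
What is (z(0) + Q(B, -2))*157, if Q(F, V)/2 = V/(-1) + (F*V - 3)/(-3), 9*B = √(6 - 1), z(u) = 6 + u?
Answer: 1884 + 628*√5/27 ≈ 1936.0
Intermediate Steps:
B = √5/9 (B = √(6 - 1)/9 = √5/9 ≈ 0.24845)
Q(F, V) = 2 - 2*V - 2*F*V/3 (Q(F, V) = 2*(V/(-1) + (F*V - 3)/(-3)) = 2*(V*(-1) + (-3 + F*V)*(-⅓)) = 2*(-V + (1 - F*V/3)) = 2*(1 - V - F*V/3) = 2 - 2*V - 2*F*V/3)
(z(0) + Q(B, -2))*157 = ((6 + 0) + (2 - 2*(-2) - ⅔*√5/9*(-2)))*157 = (6 + (2 + 4 + 4*√5/27))*157 = (6 + (6 + 4*√5/27))*157 = (12 + 4*√5/27)*157 = 1884 + 628*√5/27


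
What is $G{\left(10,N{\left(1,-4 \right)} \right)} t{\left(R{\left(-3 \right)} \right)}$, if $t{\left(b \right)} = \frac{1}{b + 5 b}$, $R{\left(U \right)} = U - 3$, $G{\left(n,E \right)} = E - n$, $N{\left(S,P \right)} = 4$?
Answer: $\frac{1}{6} \approx 0.16667$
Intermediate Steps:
$R{\left(U \right)} = -3 + U$
$t{\left(b \right)} = \frac{1}{6 b}$
$G{\left(10,N{\left(1,-4 \right)} \right)} t{\left(R{\left(-3 \right)} \right)} = \left(4 - 10\right) \frac{1}{6 \left(-3 - 3\right)} = \left(4 - 10\right) \frac{1}{6 \left(-6\right)} = - 6 \cdot \frac{1}{6} \left(- \frac{1}{6}\right) = \left(-6\right) \left(- \frac{1}{36}\right) = \frac{1}{6}$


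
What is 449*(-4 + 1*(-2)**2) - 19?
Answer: -19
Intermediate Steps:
449*(-4 + 1*(-2)**2) - 19 = 449*(-4 + 1*4) - 19 = 449*(-4 + 4) - 19 = 449*0 - 19 = 0 - 19 = -19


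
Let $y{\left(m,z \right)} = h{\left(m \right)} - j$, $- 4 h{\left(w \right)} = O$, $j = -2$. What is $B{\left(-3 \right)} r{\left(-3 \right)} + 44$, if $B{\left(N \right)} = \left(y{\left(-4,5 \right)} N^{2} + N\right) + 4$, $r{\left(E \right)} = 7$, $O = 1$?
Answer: $\frac{645}{4} \approx 161.25$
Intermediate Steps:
$h{\left(w \right)} = - \frac{1}{4}$ ($h{\left(w \right)} = \left(- \frac{1}{4}\right) 1 = - \frac{1}{4}$)
$y{\left(m,z \right)} = \frac{7}{4}$ ($y{\left(m,z \right)} = - \frac{1}{4} - -2 = - \frac{1}{4} + 2 = \frac{7}{4}$)
$B{\left(N \right)} = 4 + N + \frac{7 N^{2}}{4}$ ($B{\left(N \right)} = \left(\frac{7 N^{2}}{4} + N\right) + 4 = \left(N + \frac{7 N^{2}}{4}\right) + 4 = 4 + N + \frac{7 N^{2}}{4}$)
$B{\left(-3 \right)} r{\left(-3 \right)} + 44 = \left(4 - 3 + \frac{7 \left(-3\right)^{2}}{4}\right) 7 + 44 = \left(4 - 3 + \frac{7}{4} \cdot 9\right) 7 + 44 = \left(4 - 3 + \frac{63}{4}\right) 7 + 44 = \frac{67}{4} \cdot 7 + 44 = \frac{469}{4} + 44 = \frac{645}{4}$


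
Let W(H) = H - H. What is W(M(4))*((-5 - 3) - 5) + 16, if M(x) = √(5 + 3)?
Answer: 16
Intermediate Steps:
M(x) = 2*√2 (M(x) = √8 = 2*√2)
W(H) = 0
W(M(4))*((-5 - 3) - 5) + 16 = 0*((-5 - 3) - 5) + 16 = 0*(-8 - 5) + 16 = 0*(-13) + 16 = 0 + 16 = 16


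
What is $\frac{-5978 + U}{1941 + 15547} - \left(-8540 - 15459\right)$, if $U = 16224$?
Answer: $\frac{209852379}{8744} \approx 24000.0$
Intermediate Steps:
$\frac{-5978 + U}{1941 + 15547} - \left(-8540 - 15459\right) = \frac{-5978 + 16224}{1941 + 15547} - \left(-8540 - 15459\right) = \frac{10246}{17488} - \left(-8540 - 15459\right) = 10246 \cdot \frac{1}{17488} - -23999 = \frac{5123}{8744} + 23999 = \frac{209852379}{8744}$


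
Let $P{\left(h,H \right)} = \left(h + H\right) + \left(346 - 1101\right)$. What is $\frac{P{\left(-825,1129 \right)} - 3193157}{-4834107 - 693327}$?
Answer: $\frac{48388}{83749} \approx 0.57777$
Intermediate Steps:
$P{\left(h,H \right)} = -755 + H + h$ ($P{\left(h,H \right)} = \left(H + h\right) + \left(346 - 1101\right) = \left(H + h\right) - 755 = -755 + H + h$)
$\frac{P{\left(-825,1129 \right)} - 3193157}{-4834107 - 693327} = \frac{\left(-755 + 1129 - 825\right) - 3193157}{-4834107 - 693327} = \frac{-451 - 3193157}{-5527434} = \left(-3193608\right) \left(- \frac{1}{5527434}\right) = \frac{48388}{83749}$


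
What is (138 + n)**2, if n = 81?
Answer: 47961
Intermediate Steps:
(138 + n)**2 = (138 + 81)**2 = 219**2 = 47961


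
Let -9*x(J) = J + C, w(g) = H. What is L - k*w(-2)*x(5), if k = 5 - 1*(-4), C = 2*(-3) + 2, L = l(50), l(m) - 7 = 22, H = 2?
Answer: 31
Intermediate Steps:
w(g) = 2
l(m) = 29 (l(m) = 7 + 22 = 29)
L = 29
C = -4 (C = -6 + 2 = -4)
k = 9 (k = 5 + 4 = 9)
x(J) = 4/9 - J/9 (x(J) = -(J - 4)/9 = -(-4 + J)/9 = 4/9 - J/9)
L - k*w(-2)*x(5) = 29 - 9*2*(4/9 - ⅑*5) = 29 - 18*(4/9 - 5/9) = 29 - 18*(-1)/9 = 29 - 1*(-2) = 29 + 2 = 31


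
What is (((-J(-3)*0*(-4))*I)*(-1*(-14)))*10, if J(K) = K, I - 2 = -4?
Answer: 0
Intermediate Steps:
I = -2 (I = 2 - 4 = -2)
(((-J(-3)*0*(-4))*I)*(-1*(-14)))*10 = ((-(-3*0)*(-4)*(-2))*(-1*(-14)))*10 = ((-0*(-4)*(-2))*14)*10 = ((-1*0*(-2))*14)*10 = ((0*(-2))*14)*10 = (0*14)*10 = 0*10 = 0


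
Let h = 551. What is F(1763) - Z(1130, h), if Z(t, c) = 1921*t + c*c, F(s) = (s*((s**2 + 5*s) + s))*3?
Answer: 16492578552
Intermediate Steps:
F(s) = 3*s*(s**2 + 6*s) (F(s) = (s*(s**2 + 6*s))*3 = 3*s*(s**2 + 6*s))
Z(t, c) = c**2 + 1921*t (Z(t, c) = 1921*t + c**2 = c**2 + 1921*t)
F(1763) - Z(1130, h) = 3*1763**2*(6 + 1763) - (551**2 + 1921*1130) = 3*3108169*1769 - (303601 + 2170730) = 16495052883 - 1*2474331 = 16495052883 - 2474331 = 16492578552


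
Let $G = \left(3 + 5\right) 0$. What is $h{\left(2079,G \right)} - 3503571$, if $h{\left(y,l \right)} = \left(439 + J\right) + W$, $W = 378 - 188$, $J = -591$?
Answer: $-3503533$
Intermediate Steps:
$W = 190$
$G = 0$ ($G = 8 \cdot 0 = 0$)
$h{\left(y,l \right)} = 38$ ($h{\left(y,l \right)} = \left(439 - 591\right) + 190 = -152 + 190 = 38$)
$h{\left(2079,G \right)} - 3503571 = 38 - 3503571 = -3503533$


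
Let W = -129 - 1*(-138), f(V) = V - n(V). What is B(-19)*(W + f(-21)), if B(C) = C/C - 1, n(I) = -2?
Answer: 0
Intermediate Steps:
B(C) = 0 (B(C) = 1 - 1 = 0)
f(V) = 2 + V (f(V) = V - 1*(-2) = V + 2 = 2 + V)
W = 9 (W = -129 + 138 = 9)
B(-19)*(W + f(-21)) = 0*(9 + (2 - 21)) = 0*(9 - 19) = 0*(-10) = 0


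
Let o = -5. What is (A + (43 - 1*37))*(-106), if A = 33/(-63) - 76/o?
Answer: -230126/105 ≈ -2191.7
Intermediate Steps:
A = 1541/105 (A = 33/(-63) - 76/(-5) = 33*(-1/63) - 76*(-1/5) = -11/21 + 76/5 = 1541/105 ≈ 14.676)
(A + (43 - 1*37))*(-106) = (1541/105 + (43 - 1*37))*(-106) = (1541/105 + (43 - 37))*(-106) = (1541/105 + 6)*(-106) = (2171/105)*(-106) = -230126/105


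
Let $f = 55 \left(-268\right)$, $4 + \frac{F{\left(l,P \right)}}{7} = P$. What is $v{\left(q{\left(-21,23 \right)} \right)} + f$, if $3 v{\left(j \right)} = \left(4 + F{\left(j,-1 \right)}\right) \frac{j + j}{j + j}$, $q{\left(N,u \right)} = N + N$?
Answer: $- \frac{44251}{3} \approx -14750.0$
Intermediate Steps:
$F{\left(l,P \right)} = -28 + 7 P$
$q{\left(N,u \right)} = 2 N$
$f = -14740$
$v{\left(j \right)} = - \frac{31}{3}$ ($v{\left(j \right)} = \frac{\left(4 + \left(-28 + 7 \left(-1\right)\right)\right) \frac{j + j}{j + j}}{3} = \frac{\left(4 - 35\right) \frac{2 j}{2 j}}{3} = \frac{\left(4 - 35\right) 2 j \frac{1}{2 j}}{3} = \frac{\left(-31\right) 1}{3} = \frac{1}{3} \left(-31\right) = - \frac{31}{3}$)
$v{\left(q{\left(-21,23 \right)} \right)} + f = - \frac{31}{3} - 14740 = - \frac{44251}{3}$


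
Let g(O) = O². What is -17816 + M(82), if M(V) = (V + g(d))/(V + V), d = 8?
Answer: -1460839/82 ≈ -17815.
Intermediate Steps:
M(V) = (64 + V)/(2*V) (M(V) = (V + 8²)/(V + V) = (V + 64)/((2*V)) = (64 + V)*(1/(2*V)) = (64 + V)/(2*V))
-17816 + M(82) = -17816 + (½)*(64 + 82)/82 = -17816 + (½)*(1/82)*146 = -17816 + 73/82 = -1460839/82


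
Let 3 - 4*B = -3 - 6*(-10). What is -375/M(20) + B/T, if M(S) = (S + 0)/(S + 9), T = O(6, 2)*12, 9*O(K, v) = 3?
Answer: -4377/8 ≈ -547.13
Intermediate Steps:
O(K, v) = ⅓ (O(K, v) = (⅑)*3 = ⅓)
T = 4 (T = (⅓)*12 = 4)
B = -27/2 (B = ¾ - (-3 - 6*(-10))/4 = ¾ - (-3 + 60)/4 = ¾ - ¼*57 = ¾ - 57/4 = -27/2 ≈ -13.500)
M(S) = S/(9 + S)
-375/M(20) + B/T = -375/(20/(9 + 20)) - 27/2/4 = -375/(20/29) - 27/2*¼ = -375/(20*(1/29)) - 27/8 = -375/20/29 - 27/8 = -375*29/20 - 27/8 = -2175/4 - 27/8 = -4377/8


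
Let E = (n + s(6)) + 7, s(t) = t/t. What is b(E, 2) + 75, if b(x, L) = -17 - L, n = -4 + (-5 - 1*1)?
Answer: 56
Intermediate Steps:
s(t) = 1
n = -10 (n = -4 + (-5 - 1) = -4 - 6 = -10)
E = -2 (E = (-10 + 1) + 7 = -9 + 7 = -2)
b(E, 2) + 75 = (-17 - 1*2) + 75 = (-17 - 2) + 75 = -19 + 75 = 56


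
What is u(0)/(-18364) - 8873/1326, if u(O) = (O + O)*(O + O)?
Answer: -8873/1326 ≈ -6.6916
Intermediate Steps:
u(O) = 4*O² (u(O) = (2*O)*(2*O) = 4*O²)
u(0)/(-18364) - 8873/1326 = (4*0²)/(-18364) - 8873/1326 = (4*0)*(-1/18364) - 8873*1/1326 = 0*(-1/18364) - 8873/1326 = 0 - 8873/1326 = -8873/1326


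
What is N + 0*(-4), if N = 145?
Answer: 145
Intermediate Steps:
N + 0*(-4) = 145 + 0*(-4) = 145 + 0 = 145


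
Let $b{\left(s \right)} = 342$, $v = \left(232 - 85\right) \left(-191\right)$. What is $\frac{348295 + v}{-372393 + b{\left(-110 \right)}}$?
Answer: $- \frac{320218}{372051} \approx -0.86068$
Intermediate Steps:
$v = -28077$ ($v = 147 \left(-191\right) = -28077$)
$\frac{348295 + v}{-372393 + b{\left(-110 \right)}} = \frac{348295 - 28077}{-372393 + 342} = \frac{320218}{-372051} = 320218 \left(- \frac{1}{372051}\right) = - \frac{320218}{372051}$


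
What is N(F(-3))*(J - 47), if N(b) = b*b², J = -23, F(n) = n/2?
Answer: 945/4 ≈ 236.25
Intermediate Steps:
F(n) = n/2 (F(n) = n*(½) = n/2)
N(b) = b³
N(F(-3))*(J - 47) = ((½)*(-3))³*(-23 - 47) = (-3/2)³*(-70) = -27/8*(-70) = 945/4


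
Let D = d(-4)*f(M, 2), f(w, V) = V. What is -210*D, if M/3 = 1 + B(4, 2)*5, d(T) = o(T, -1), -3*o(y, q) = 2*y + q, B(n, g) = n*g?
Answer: -1260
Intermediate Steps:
B(n, g) = g*n
o(y, q) = -2*y/3 - q/3 (o(y, q) = -(2*y + q)/3 = -(q + 2*y)/3 = -2*y/3 - q/3)
d(T) = ⅓ - 2*T/3 (d(T) = -2*T/3 - ⅓*(-1) = -2*T/3 + ⅓ = ⅓ - 2*T/3)
M = 123 (M = 3*(1 + (2*4)*5) = 3*(1 + 8*5) = 3*(1 + 40) = 3*41 = 123)
D = 6 (D = (⅓ - ⅔*(-4))*2 = (⅓ + 8/3)*2 = 3*2 = 6)
-210*D = -210*6 = -1260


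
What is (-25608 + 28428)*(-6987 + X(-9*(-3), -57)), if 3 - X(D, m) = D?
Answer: -19771020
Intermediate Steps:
X(D, m) = 3 - D
(-25608 + 28428)*(-6987 + X(-9*(-3), -57)) = (-25608 + 28428)*(-6987 + (3 - (-9)*(-3))) = 2820*(-6987 + (3 - 1*27)) = 2820*(-6987 + (3 - 27)) = 2820*(-6987 - 24) = 2820*(-7011) = -19771020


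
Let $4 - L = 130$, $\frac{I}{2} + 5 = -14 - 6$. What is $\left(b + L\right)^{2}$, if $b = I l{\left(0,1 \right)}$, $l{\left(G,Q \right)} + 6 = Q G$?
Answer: $30276$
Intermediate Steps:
$l{\left(G,Q \right)} = -6 + G Q$ ($l{\left(G,Q \right)} = -6 + Q G = -6 + G Q$)
$I = -50$ ($I = -10 + 2 \left(-14 - 6\right) = -10 + 2 \left(-20\right) = -10 - 40 = -50$)
$L = -126$ ($L = 4 - 130 = -126$)
$b = 300$ ($b = - 50 \left(-6 + 0 \cdot 1\right) = - 50 \left(-6 + 0\right) = \left(-50\right) \left(-6\right) = 300$)
$\left(b + L\right)^{2} = \left(300 - 126\right)^{2} = 174^{2} = 30276$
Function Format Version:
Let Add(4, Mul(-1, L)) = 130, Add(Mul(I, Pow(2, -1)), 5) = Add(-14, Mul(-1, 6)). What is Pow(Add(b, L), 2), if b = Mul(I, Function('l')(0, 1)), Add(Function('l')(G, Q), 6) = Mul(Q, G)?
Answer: 30276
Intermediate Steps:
Function('l')(G, Q) = Add(-6, Mul(G, Q)) (Function('l')(G, Q) = Add(-6, Mul(Q, G)) = Add(-6, Mul(G, Q)))
I = -50 (I = Add(-10, Mul(2, Add(-14, Mul(-1, 6)))) = Add(-10, Mul(2, Add(-14, -6))) = Add(-10, Mul(2, -20)) = Add(-10, -40) = -50)
L = -126 (L = Add(4, Mul(-1, 130)) = Add(4, -130) = -126)
b = 300 (b = Mul(-50, Add(-6, Mul(0, 1))) = Mul(-50, Add(-6, 0)) = Mul(-50, -6) = 300)
Pow(Add(b, L), 2) = Pow(Add(300, -126), 2) = Pow(174, 2) = 30276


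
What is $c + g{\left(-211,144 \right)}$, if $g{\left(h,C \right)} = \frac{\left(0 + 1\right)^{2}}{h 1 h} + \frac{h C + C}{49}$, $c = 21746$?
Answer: $\frac{6584744949}{311647} \approx 21129.0$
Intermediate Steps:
$g{\left(h,C \right)} = \frac{1}{h^{2}} + \frac{C}{49} + \frac{C h}{49}$ ($g{\left(h,C \right)} = \frac{1^{2}}{h h} + \left(C h + C\right) \frac{1}{49} = 1 \frac{1}{h^{2}} + \left(C + C h\right) \frac{1}{49} = 1 \frac{1}{h^{2}} + \left(\frac{C}{49} + \frac{C h}{49}\right) = \frac{1}{h^{2}} + \left(\frac{C}{49} + \frac{C h}{49}\right) = \frac{1}{h^{2}} + \frac{C}{49} + \frac{C h}{49}$)
$c + g{\left(-211,144 \right)} = 21746 + \left(\frac{1}{44521} + \frac{1}{49} \cdot 144 + \frac{1}{49} \cdot 144 \left(-211\right)\right) = 21746 + \left(\frac{1}{44521} + \frac{144}{49} - \frac{30384}{49}\right) = 21746 - \frac{192330713}{311647} = \frac{6584744949}{311647}$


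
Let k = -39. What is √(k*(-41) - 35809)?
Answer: I*√34210 ≈ 184.96*I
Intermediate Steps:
√(k*(-41) - 35809) = √(-39*(-41) - 35809) = √(1599 - 35809) = √(-34210) = I*√34210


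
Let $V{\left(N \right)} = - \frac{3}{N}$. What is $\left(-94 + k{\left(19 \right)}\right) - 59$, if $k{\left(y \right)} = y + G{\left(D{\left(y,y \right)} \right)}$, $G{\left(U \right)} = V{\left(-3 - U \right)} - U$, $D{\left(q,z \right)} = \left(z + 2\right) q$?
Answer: $- \frac{71421}{134} \approx -532.99$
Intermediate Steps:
$D{\left(q,z \right)} = q \left(2 + z\right)$ ($D{\left(q,z \right)} = \left(2 + z\right) q = q \left(2 + z\right)$)
$G{\left(U \right)} = - U - \frac{3}{-3 - U}$ ($G{\left(U \right)} = - \frac{3}{-3 - U} - U = - U - \frac{3}{-3 - U}$)
$k{\left(y \right)} = y + \frac{3 - y \left(2 + y\right) \left(3 + y \left(2 + y\right)\right)}{3 + y \left(2 + y\right)}$
$\left(-94 + k{\left(19 \right)}\right) - 59 = \left(-94 + \frac{3 - 19 \left(1 + 19\right) \left(3 + 19 \left(2 + 19\right)\right)}{3 + 19 \left(2 + 19\right)}\right) - 59 = \left(-94 + \frac{3 - 19 \cdot 20 \left(3 + 19 \cdot 21\right)}{3 + 19 \cdot 21}\right) - 59 = \left(-94 + \frac{3 - 19 \cdot 20 \left(3 + 399\right)}{3 + 399}\right) - 59 = \left(-94 + \frac{3 - 19 \cdot 20 \cdot 402}{402}\right) - 59 = \left(-94 + \frac{3 - 152760}{402}\right) - 59 = \left(-94 + \frac{1}{402} \left(-152757\right)\right) - 59 = \left(-94 - \frac{50919}{134}\right) - 59 = - \frac{63515}{134} - 59 = - \frac{71421}{134}$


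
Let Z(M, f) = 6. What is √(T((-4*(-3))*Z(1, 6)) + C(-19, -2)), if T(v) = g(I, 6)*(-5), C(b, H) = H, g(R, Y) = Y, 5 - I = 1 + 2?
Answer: 4*I*√2 ≈ 5.6569*I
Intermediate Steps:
I = 2 (I = 5 - (1 + 2) = 5 - 1*3 = 5 - 3 = 2)
T(v) = -30 (T(v) = 6*(-5) = -30)
√(T((-4*(-3))*Z(1, 6)) + C(-19, -2)) = √(-30 - 2) = √(-32) = 4*I*√2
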